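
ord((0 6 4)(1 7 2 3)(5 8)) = 12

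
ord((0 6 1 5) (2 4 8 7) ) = 4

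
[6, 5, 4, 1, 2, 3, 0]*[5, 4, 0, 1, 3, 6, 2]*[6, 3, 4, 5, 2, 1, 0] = [4, 0, 5, 2, 6, 3, 1]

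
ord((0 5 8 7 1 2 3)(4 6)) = 14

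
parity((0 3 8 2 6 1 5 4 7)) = even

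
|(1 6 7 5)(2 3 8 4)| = 4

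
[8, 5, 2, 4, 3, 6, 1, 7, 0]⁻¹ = [8, 6, 2, 4, 3, 1, 5, 7, 0]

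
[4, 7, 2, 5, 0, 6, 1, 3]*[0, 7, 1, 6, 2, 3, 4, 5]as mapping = [0→2, 1→5, 2→1, 3→3, 4→0, 5→4, 6→7, 7→6]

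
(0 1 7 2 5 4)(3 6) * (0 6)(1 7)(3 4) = (0 7 2 5 3)(4 6)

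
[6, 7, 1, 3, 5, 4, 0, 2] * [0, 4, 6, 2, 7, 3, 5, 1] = [5, 1, 4, 2, 3, 7, 0, 6]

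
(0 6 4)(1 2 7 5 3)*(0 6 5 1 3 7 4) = (0 5 7 1 2 4 6)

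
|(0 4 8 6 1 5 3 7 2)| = 9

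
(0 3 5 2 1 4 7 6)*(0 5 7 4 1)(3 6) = (0 6 5 2)(3 7)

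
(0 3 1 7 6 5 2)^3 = (0 7 2 1 5 3 6)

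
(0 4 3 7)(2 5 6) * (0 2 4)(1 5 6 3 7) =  (1 5 3)(2 6 4 7)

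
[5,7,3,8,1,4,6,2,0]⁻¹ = [8,4,7,2,5,0,6,1,3]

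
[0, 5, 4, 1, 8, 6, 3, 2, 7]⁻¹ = [0, 3, 7, 6, 2, 1, 5, 8, 4]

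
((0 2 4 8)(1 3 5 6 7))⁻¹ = (0 8 4 2)(1 7 6 5 3)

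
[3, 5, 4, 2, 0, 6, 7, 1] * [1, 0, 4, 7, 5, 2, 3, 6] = [7, 2, 5, 4, 1, 3, 6, 0] 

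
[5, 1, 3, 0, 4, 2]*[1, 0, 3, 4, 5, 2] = [2, 0, 4, 1, 5, 3]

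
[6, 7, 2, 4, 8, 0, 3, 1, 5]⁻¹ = [5, 7, 2, 6, 3, 8, 0, 1, 4]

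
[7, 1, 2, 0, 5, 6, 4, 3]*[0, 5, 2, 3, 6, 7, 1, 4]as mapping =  [0→4, 1→5, 2→2, 3→0, 4→7, 5→1, 6→6, 7→3]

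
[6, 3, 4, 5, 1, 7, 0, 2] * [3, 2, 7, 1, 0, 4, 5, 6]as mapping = [0→5, 1→1, 2→0, 3→4, 4→2, 5→6, 6→3, 7→7]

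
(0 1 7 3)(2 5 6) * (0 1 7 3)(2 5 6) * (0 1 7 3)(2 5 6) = (0 3 7 1)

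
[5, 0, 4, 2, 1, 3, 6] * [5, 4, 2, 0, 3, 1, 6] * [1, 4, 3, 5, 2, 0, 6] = [4, 0, 5, 3, 2, 1, 6]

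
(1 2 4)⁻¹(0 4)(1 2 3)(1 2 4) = (0 1)(2 4 3)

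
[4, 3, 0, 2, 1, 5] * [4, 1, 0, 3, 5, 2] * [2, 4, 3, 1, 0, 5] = [5, 1, 0, 2, 4, 3]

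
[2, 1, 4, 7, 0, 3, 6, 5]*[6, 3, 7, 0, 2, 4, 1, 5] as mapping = [0→7, 1→3, 2→2, 3→5, 4→6, 5→0, 6→1, 7→4] 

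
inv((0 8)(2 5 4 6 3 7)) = (0 8)(2 7 3 6 4 5)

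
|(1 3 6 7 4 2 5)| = 7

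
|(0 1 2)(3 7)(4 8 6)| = 6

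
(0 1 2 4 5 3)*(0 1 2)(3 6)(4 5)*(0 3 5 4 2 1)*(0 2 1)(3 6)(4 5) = (1 6 4)(2 5 3)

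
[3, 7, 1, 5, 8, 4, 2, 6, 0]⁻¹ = [8, 2, 6, 0, 5, 3, 7, 1, 4]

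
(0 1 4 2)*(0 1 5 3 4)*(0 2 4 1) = (0 5 3 1 2)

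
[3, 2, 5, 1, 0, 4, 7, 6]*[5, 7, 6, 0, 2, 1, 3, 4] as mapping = [0→0, 1→6, 2→1, 3→7, 4→5, 5→2, 6→4, 7→3] 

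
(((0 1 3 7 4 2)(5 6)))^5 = (0 2 4 7 3 1)(5 6)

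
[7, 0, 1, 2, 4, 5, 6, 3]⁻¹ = [1, 2, 3, 7, 4, 5, 6, 0]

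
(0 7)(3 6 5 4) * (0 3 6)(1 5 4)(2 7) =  (0 2 7 3)(1 5)(4 6)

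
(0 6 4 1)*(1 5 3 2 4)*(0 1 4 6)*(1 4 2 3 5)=(1 4)(2 6)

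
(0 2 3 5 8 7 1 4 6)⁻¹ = (0 6 4 1 7 8 5 3 2)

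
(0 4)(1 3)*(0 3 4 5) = (0 5)(1 4 3)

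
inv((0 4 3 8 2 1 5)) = (0 5 1 2 8 3 4)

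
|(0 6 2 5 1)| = 5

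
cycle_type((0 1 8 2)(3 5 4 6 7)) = 4.5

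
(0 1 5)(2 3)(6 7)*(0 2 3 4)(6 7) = (0 1 5 2 4)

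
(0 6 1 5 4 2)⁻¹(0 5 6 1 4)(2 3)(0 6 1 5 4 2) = (0 3)(1 5 2 6 4)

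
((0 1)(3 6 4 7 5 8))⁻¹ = (0 1)(3 8 5 7 4 6)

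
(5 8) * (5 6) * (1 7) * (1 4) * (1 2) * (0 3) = (0 3)(1 7 4 2)(5 8 6)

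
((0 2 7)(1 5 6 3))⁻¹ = (0 7 2)(1 3 6 5)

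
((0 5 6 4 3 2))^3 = (0 4)(2 6)(3 5)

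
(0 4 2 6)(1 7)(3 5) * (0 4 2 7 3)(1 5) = (0 2 6 4 7 5)(1 3)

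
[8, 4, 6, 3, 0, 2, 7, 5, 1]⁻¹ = [4, 8, 5, 3, 1, 7, 2, 6, 0]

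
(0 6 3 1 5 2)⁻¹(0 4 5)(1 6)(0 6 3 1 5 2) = (2 6 4)(3 5)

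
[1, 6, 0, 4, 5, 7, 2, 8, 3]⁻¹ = [2, 0, 6, 8, 3, 4, 1, 5, 7]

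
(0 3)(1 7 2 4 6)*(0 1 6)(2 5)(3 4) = (0 4)(1 7 5 2 3)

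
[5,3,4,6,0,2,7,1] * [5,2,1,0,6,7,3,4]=[7,0,6,3,5,1,4,2]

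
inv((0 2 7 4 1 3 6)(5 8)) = (0 6 3 1 4 7 2)(5 8)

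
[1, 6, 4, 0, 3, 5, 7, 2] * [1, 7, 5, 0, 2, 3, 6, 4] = [7, 6, 2, 1, 0, 3, 4, 5]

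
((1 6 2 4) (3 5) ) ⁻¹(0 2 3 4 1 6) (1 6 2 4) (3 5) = (0 4 5 1 6 2) 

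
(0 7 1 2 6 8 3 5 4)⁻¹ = (0 4 5 3 8 6 2 1 7)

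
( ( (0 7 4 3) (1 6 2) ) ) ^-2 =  (0 4) (1 6 2) (3 7) 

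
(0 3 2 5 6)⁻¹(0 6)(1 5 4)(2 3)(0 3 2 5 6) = (0 3)(1 6 4)(2 5)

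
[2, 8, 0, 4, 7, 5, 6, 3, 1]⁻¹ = [2, 8, 0, 7, 3, 5, 6, 4, 1]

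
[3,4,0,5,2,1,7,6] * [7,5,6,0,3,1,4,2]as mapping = [0→0,1→3,2→7,3→1,4→6,5→5,6→2,7→4]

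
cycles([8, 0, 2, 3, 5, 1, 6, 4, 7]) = (0 8 7 4 5 1) 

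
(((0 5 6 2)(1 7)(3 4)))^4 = ()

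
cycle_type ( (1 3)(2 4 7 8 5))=2.5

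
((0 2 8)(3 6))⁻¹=(0 8 2)(3 6)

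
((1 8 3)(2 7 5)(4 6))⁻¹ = (1 3 8)(2 5 7)(4 6)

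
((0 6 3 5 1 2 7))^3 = (0 5 7 3 2 6 1)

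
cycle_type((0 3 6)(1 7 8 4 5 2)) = 3.6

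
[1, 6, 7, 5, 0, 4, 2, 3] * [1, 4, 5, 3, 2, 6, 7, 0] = [4, 7, 0, 6, 1, 2, 5, 3]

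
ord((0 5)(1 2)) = 2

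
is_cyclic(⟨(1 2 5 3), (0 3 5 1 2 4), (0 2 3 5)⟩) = no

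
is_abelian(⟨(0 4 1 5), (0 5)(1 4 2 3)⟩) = no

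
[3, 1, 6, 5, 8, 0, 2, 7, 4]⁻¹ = [5, 1, 6, 0, 8, 3, 2, 7, 4]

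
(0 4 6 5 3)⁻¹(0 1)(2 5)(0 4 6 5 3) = (1 4)(2 3)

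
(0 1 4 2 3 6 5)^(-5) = (0 4 3 5 1 2 6)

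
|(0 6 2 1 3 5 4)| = 7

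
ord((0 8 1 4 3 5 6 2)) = 8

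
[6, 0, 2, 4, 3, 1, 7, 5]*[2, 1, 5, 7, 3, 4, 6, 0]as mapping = [0→6, 1→2, 2→5, 3→3, 4→7, 5→1, 6→0, 7→4]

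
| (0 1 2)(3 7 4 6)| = 12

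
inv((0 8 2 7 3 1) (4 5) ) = (0 1 3 7 2 8) (4 5) 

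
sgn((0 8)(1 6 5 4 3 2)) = 1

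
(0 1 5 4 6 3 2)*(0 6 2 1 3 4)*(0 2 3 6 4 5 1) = (0 6 5 2 4 3)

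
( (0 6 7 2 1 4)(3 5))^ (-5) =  (0 6 7 2 1 4)(3 5)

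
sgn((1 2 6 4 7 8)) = -1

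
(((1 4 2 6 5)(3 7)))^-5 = (3 7)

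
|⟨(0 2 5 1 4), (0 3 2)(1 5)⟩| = 720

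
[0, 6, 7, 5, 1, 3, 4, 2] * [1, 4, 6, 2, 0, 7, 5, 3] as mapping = [0→1, 1→5, 2→3, 3→7, 4→4, 5→2, 6→0, 7→6] 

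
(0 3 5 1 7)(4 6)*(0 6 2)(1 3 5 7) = (0 5 3 7 6 4 2)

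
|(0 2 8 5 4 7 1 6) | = 8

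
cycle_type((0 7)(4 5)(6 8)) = 2^3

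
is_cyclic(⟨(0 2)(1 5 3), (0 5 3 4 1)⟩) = no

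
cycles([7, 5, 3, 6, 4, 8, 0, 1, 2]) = (0 7 1 5 8 2 3 6)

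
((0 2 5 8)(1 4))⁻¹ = (0 8 5 2)(1 4)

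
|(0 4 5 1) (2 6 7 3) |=4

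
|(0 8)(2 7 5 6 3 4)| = 6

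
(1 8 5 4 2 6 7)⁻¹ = (1 7 6 2 4 5 8)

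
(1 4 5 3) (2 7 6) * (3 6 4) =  (1 3) (2 7 4 5 6) 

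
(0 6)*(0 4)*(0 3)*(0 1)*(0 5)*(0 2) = (0 6 4 3 1 5 2) 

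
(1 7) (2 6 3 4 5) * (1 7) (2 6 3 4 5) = (2 3 5 6 4) 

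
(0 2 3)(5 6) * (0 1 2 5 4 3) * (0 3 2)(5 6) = (0 6 4 2 3 1)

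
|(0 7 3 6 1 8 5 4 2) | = 9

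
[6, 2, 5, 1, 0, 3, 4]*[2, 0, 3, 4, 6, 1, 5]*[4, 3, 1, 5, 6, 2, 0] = [2, 5, 3, 4, 1, 6, 0]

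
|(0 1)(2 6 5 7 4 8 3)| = 14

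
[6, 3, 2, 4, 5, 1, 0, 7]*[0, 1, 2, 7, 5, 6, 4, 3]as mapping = [0→4, 1→7, 2→2, 3→5, 4→6, 5→1, 6→0, 7→3]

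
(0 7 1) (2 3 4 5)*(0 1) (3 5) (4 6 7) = (0 4 3 6 7) (2 5) 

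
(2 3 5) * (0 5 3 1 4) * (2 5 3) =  (0 3 2 1 4)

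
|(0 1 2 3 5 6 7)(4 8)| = 14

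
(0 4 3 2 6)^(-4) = (0 4 3 2 6)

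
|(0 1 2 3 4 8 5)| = 7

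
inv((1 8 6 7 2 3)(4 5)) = (1 3 2 7 6 8)(4 5)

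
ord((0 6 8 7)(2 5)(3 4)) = 4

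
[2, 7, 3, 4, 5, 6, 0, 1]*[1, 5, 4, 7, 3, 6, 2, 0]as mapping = [0→4, 1→0, 2→7, 3→3, 4→6, 5→2, 6→1, 7→5]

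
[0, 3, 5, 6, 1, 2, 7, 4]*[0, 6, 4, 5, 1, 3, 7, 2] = [0, 5, 3, 7, 6, 4, 2, 1]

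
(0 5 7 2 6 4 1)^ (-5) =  (0 7 6 1 5 2 4)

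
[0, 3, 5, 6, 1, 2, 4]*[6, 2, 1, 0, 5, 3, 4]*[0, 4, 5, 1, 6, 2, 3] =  [3, 0, 1, 6, 5, 4, 2]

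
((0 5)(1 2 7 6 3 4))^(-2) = (1 3 7)(2 4 6)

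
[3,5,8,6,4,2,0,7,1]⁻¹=[6,8,5,0,4,1,3,7,2]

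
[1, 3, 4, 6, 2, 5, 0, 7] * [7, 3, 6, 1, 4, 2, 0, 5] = [3, 1, 4, 0, 6, 2, 7, 5]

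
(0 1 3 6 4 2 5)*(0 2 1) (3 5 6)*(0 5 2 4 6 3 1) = (0 5 4) (1 2 3) 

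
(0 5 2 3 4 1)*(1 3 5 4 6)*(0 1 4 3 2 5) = (0 3 6 4 2)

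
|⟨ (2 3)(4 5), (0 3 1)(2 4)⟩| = 720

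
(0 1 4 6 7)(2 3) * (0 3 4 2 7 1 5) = (0 5)(1 2 4 6)(3 7)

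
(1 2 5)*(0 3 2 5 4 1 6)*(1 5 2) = (0 3 1 2 4 5 6)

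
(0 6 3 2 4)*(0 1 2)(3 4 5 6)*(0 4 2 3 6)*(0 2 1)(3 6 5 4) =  (0 5 2 4)(1 6)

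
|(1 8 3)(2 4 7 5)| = 12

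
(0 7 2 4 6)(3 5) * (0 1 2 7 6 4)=(0 6 1 2)(3 5)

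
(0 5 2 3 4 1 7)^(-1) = (0 7 1 4 3 2 5)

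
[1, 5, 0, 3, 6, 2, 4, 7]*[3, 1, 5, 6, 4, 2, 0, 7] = [1, 2, 3, 6, 0, 5, 4, 7] 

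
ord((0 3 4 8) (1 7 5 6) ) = 4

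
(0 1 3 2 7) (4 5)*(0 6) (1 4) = (0 4 5 1 3 2 7 6) 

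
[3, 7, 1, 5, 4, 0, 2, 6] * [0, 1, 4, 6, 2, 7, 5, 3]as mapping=[0→6, 1→3, 2→1, 3→7, 4→2, 5→0, 6→4, 7→5]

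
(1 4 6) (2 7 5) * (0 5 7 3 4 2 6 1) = (0 5 6) (1 2 3 4) 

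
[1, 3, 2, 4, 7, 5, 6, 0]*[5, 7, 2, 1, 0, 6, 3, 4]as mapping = [0→7, 1→1, 2→2, 3→0, 4→4, 5→6, 6→3, 7→5]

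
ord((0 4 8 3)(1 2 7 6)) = 4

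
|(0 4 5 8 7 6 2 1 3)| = 9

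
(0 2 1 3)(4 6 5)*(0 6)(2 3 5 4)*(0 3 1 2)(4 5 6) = (0 1 6 5)(3 4)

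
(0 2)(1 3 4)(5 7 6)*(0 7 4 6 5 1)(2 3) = (0 3 6 1 2 7 5 4)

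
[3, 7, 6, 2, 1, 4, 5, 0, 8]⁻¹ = [7, 4, 3, 0, 5, 6, 2, 1, 8]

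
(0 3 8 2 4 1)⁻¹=(0 1 4 2 8 3)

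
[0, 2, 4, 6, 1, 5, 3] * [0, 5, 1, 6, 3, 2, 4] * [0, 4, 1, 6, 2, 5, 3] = [0, 4, 6, 2, 5, 1, 3]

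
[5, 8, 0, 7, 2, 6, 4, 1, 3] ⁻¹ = [2, 7, 4, 8, 6, 0, 5, 3, 1] 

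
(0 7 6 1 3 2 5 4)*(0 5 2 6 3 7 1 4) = (0 1 7 3 6 4 5)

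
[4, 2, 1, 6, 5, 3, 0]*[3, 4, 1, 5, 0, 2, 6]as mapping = [0→0, 1→1, 2→4, 3→6, 4→2, 5→5, 6→3]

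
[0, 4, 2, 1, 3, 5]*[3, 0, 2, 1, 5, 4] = [3, 5, 2, 0, 1, 4]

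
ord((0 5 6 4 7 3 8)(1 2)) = 14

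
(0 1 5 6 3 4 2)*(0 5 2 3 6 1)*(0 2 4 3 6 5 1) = (0 2 1 4 6 5)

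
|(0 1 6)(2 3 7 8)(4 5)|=12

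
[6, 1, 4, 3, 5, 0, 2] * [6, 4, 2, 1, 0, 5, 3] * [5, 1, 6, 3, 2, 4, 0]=[3, 2, 5, 1, 4, 0, 6]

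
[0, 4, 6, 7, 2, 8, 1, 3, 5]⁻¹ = [0, 6, 4, 7, 1, 8, 2, 3, 5]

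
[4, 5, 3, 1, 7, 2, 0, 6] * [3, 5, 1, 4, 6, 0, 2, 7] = [6, 0, 4, 5, 7, 1, 3, 2]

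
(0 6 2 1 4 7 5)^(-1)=(0 5 7 4 1 2 6)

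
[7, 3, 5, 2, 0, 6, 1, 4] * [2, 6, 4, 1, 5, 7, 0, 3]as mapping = [0→3, 1→1, 2→7, 3→4, 4→2, 5→0, 6→6, 7→5]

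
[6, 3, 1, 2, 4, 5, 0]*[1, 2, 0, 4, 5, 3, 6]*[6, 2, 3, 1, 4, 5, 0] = [0, 4, 3, 6, 5, 1, 2]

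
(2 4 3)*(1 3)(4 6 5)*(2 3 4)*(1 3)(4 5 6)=(1 5 2 4 3)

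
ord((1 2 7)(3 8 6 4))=12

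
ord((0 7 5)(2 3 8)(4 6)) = 6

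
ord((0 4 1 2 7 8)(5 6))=6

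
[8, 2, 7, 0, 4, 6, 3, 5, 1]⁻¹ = [3, 8, 1, 6, 4, 7, 5, 2, 0]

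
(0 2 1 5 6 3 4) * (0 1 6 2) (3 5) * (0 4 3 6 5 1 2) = (0 4 2 5) (1 6) 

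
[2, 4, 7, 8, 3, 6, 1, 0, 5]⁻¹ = [7, 6, 0, 4, 1, 8, 5, 2, 3]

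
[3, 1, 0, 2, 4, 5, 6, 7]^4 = [3, 1, 0, 2, 4, 5, 6, 7]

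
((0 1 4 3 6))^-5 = ()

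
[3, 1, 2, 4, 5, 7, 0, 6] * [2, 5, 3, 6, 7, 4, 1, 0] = [6, 5, 3, 7, 4, 0, 2, 1]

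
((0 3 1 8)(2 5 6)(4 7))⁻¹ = (0 8 1 3)(2 6 5)(4 7)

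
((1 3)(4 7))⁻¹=(1 3)(4 7)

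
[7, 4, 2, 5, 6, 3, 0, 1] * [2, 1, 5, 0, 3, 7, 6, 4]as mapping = [0→4, 1→3, 2→5, 3→7, 4→6, 5→0, 6→2, 7→1]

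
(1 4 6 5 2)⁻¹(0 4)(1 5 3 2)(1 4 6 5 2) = (0 6)(1 4 2 3)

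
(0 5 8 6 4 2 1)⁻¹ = (0 1 2 4 6 8 5)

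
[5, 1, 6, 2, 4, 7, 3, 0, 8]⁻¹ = [7, 1, 3, 6, 4, 0, 2, 5, 8]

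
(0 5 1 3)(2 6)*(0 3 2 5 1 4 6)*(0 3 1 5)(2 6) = (0 5 4 2 3 1 6)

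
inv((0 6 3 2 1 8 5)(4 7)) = (0 5 8 1 2 3 6)(4 7)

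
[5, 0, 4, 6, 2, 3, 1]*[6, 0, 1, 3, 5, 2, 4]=[2, 6, 5, 4, 1, 3, 0]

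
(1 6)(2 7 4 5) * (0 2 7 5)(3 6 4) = (0 2 5 7 3 6 1 4)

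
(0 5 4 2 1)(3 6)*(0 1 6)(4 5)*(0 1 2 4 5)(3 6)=(0 5)(1 2 3)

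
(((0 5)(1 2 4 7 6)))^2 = (1 4 6 2 7)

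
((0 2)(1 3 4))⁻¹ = (0 2)(1 4 3)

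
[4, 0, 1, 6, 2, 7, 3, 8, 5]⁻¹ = [1, 2, 4, 6, 0, 8, 3, 5, 7]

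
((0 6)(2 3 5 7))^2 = (2 5)(3 7)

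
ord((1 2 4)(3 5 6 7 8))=15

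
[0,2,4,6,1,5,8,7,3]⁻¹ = [0,4,1,8,2,5,3,7,6]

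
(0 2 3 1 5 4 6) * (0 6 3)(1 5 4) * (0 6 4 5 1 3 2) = (1 5 3)(2 6 4)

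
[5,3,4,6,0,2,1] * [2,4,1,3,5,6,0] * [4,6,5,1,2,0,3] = [3,1,0,4,5,6,2]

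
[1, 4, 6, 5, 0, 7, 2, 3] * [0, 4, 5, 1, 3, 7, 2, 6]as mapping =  [0→4, 1→3, 2→2, 3→7, 4→0, 5→6, 6→5, 7→1]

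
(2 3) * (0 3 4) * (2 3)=(0 2 4)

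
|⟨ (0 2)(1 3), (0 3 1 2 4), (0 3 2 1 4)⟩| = 60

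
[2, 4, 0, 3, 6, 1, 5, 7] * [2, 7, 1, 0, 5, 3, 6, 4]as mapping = [0→1, 1→5, 2→2, 3→0, 4→6, 5→7, 6→3, 7→4]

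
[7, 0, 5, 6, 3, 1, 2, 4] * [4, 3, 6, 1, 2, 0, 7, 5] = [5, 4, 0, 7, 1, 3, 6, 2]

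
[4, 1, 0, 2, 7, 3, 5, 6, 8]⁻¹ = [2, 1, 3, 5, 0, 6, 7, 4, 8]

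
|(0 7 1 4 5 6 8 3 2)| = 9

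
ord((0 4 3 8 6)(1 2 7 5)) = 20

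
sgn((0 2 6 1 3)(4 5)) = -1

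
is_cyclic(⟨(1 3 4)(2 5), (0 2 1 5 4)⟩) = no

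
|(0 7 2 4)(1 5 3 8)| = 4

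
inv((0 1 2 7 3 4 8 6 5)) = (0 5 6 8 4 3 7 2 1)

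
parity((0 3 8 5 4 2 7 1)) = odd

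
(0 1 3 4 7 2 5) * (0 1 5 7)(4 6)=(0 5 1 3 6 4)(2 7)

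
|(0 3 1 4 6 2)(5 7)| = 6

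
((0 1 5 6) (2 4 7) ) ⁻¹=(0 6 5 1) (2 7 4) 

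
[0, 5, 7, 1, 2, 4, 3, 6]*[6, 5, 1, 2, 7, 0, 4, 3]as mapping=[0→6, 1→0, 2→3, 3→5, 4→1, 5→7, 6→2, 7→4]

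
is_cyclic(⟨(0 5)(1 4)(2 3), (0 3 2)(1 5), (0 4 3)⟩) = no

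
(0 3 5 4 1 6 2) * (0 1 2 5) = (0 3)(1 6 5 4 2)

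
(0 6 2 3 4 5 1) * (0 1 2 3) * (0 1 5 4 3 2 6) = (1 5 6 2)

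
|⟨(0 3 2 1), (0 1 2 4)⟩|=120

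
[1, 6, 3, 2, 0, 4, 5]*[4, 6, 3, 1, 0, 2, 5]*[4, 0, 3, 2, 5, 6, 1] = [1, 6, 0, 2, 5, 4, 3]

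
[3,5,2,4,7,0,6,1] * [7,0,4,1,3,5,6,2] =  [1,5,4,3,2,7,6,0]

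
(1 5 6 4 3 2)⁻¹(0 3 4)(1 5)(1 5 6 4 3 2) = (0 2 3)(5 6)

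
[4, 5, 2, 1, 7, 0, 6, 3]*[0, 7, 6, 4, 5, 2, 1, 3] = [5, 2, 6, 7, 3, 0, 1, 4]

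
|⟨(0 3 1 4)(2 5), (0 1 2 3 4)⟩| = 360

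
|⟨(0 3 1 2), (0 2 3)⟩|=24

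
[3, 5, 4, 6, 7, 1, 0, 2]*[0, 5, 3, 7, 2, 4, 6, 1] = [7, 4, 2, 6, 1, 5, 0, 3]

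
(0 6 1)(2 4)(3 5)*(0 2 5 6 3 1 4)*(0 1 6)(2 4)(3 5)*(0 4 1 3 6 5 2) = (0 2 3 4 6)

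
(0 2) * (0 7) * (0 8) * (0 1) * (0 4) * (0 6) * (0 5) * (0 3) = (0 2 7 8 1 4 6 5 3)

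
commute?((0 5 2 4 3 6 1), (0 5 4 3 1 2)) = no:(0 5 2 4 3 6 1) * (0 5 4 3 1 2) = (0 4 1 5)(2 3 6), (0 5 4 3 1 2) * (0 5 2 4 3 6 1) = (0 2 5 3)(1 4 6)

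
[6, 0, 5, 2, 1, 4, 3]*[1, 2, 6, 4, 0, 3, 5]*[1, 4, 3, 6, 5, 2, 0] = [2, 4, 6, 0, 3, 1, 5]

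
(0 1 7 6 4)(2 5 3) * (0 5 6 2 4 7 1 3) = (0 3 4 5)(2 6 7)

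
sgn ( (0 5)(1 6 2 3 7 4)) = 1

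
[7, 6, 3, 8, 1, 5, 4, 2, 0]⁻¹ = [8, 4, 7, 2, 6, 5, 1, 0, 3]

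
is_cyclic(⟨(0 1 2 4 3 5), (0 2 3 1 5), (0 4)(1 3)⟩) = no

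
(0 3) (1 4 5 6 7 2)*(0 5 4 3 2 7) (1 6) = (0 2 6) (1 3 5) 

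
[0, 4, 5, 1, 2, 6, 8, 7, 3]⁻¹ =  [0, 3, 4, 8, 1, 2, 5, 7, 6]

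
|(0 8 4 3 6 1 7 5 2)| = 9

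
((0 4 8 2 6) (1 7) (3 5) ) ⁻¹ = (0 6 2 8 4) (1 7) (3 5) 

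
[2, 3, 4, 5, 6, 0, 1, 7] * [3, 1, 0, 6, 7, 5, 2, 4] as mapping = [0→0, 1→6, 2→7, 3→5, 4→2, 5→3, 6→1, 7→4] 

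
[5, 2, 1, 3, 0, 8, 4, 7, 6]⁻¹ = [4, 2, 1, 3, 6, 0, 8, 7, 5]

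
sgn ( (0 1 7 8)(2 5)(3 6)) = -1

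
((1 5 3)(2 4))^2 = (1 3 5)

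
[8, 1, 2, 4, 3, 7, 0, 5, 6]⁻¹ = [6, 1, 2, 4, 3, 7, 8, 5, 0]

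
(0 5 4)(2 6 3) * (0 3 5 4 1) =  (0 4 3 2 6 5 1)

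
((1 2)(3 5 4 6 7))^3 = (1 2)(3 6 5 7 4)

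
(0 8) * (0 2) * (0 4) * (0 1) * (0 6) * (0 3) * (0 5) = (0 8 2 4 1 6 3 5)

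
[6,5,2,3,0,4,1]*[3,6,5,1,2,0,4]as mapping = [0→4,1→0,2→5,3→1,4→3,5→2,6→6]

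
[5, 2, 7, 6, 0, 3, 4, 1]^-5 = [0, 2, 7, 3, 4, 5, 6, 1]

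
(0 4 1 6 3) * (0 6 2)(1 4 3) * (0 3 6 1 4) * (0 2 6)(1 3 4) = (1 6)(2 4)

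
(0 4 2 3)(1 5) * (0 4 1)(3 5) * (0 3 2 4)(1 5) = (0 5 3)(1 2)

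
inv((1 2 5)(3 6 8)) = (1 5 2)(3 8 6)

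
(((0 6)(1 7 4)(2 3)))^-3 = (0 6)(2 3)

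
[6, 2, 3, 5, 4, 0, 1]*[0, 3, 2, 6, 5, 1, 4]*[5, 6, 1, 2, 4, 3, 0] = [4, 1, 0, 6, 3, 5, 2]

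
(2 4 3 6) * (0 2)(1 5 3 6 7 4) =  (0 2 1 5 3 7 4 6)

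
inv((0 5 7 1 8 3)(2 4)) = (0 3 8 1 7 5)(2 4)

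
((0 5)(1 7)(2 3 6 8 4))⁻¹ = (0 5)(1 7)(2 4 8 6 3)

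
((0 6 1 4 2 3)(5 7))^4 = (0 2 1)(3 4 6)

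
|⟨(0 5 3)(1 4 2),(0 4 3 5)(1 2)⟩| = 360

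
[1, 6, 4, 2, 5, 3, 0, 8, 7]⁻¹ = [6, 0, 3, 5, 2, 4, 1, 8, 7]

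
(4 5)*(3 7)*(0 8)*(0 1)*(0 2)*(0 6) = (0 8 1 2 6)(3 7)(4 5)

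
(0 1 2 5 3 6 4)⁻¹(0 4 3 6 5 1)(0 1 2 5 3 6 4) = (0 6 4 3 2 1)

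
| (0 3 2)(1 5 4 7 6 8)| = 6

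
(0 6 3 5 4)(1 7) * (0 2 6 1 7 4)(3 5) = (0 1 4 2 6 5)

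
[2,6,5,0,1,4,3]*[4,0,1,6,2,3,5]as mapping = [0→1,1→5,2→3,3→4,4→0,5→2,6→6]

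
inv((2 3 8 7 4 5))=(2 5 4 7 8 3)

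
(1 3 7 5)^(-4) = ()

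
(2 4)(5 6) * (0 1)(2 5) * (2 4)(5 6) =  (0 1)(4 6)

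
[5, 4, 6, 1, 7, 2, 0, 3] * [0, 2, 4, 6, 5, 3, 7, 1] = [3, 5, 7, 2, 1, 4, 0, 6]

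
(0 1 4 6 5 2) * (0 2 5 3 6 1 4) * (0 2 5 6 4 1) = (0 1 2 5 6 3 4)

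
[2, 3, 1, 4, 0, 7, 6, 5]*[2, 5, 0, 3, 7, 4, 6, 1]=[0, 3, 5, 7, 2, 1, 6, 4]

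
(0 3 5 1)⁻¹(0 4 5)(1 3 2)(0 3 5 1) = (0 5 2)(1 3 4)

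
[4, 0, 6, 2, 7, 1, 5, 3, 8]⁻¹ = [1, 5, 3, 7, 0, 6, 2, 4, 8]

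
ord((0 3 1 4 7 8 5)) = 7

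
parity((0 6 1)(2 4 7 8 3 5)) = odd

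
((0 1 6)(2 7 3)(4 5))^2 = (0 6 1)(2 3 7)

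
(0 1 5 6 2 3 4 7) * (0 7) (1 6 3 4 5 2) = (0 6 1 2 4) (3 5) 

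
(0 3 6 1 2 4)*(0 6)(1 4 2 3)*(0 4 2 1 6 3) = (0 6 2 1)(3 4)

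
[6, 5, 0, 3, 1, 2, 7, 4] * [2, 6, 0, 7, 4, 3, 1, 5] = [1, 3, 2, 7, 6, 0, 5, 4]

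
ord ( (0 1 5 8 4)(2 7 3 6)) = 20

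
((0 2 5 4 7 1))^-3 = (0 4)(1 5)(2 7)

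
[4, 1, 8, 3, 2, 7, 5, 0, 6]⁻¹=[7, 1, 4, 3, 0, 6, 8, 5, 2]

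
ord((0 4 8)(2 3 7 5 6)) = 15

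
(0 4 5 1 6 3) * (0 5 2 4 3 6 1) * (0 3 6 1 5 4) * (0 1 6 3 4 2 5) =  (0 3 2 1)(4 5)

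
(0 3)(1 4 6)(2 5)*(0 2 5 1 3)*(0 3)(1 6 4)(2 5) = (0 3 5 2 6)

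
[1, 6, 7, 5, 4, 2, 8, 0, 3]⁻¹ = [7, 0, 5, 8, 4, 3, 1, 2, 6]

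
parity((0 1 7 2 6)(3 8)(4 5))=even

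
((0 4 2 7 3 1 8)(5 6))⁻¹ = (0 8 1 3 7 2 4)(5 6)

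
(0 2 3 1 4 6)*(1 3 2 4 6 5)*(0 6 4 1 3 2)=(0 1 4 5 3 2)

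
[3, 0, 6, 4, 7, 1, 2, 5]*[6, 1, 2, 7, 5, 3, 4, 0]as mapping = [0→7, 1→6, 2→4, 3→5, 4→0, 5→1, 6→2, 7→3]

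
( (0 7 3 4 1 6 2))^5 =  (0 6 4 7 2 1 3)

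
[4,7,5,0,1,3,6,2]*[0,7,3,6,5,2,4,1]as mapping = [0→5,1→1,2→2,3→0,4→7,5→6,6→4,7→3]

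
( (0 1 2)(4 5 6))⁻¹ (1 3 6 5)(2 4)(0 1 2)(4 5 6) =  (0 5)(2 3 4 6)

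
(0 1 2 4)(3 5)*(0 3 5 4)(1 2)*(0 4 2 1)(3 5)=(0 1)(2 4 5 3)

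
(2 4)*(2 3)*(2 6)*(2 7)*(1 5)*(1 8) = (1 5 8)(2 4 3 6 7)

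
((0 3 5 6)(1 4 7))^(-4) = (1 7 4)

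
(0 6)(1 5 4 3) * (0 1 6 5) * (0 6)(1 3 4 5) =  (0 1 6 3)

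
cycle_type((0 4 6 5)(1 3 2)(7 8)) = 2.3.4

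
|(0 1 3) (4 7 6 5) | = 12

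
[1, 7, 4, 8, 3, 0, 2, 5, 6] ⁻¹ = [5, 0, 6, 4, 2, 7, 8, 1, 3] 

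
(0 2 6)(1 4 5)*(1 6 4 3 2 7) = (0 7 1 3 2 4 5 6)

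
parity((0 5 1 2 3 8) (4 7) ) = even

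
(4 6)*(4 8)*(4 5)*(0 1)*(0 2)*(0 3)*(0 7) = (0 1 2 3 7)(4 6 8 5)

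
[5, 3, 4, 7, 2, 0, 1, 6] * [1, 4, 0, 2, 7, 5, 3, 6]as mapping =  [0→5, 1→2, 2→7, 3→6, 4→0, 5→1, 6→4, 7→3]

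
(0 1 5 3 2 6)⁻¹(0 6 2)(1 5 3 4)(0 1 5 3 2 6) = (0 6 1)(2 4 5 3)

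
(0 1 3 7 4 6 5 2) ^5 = (0 6 3 2 4 1 5 7) 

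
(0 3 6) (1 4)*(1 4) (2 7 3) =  (0 2 7 3 6) 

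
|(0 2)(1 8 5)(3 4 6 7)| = 12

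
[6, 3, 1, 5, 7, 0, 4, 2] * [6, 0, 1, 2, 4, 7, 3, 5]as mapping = [0→3, 1→2, 2→0, 3→7, 4→5, 5→6, 6→4, 7→1]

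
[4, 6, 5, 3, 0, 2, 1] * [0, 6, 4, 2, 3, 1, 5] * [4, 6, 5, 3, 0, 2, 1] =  [3, 2, 6, 5, 4, 0, 1]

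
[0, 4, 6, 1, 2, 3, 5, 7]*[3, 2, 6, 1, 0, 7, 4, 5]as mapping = [0→3, 1→0, 2→4, 3→2, 4→6, 5→1, 6→7, 7→5]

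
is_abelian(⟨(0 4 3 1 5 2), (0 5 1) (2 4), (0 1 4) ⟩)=no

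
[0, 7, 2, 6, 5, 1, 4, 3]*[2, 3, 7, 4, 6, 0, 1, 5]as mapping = [0→2, 1→5, 2→7, 3→1, 4→0, 5→3, 6→6, 7→4]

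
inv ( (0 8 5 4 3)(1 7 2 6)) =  (0 3 4 5 8)(1 6 2 7)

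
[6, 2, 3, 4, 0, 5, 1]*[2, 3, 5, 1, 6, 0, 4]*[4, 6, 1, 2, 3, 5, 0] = [3, 5, 6, 0, 1, 4, 2]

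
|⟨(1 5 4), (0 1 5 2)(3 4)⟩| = 360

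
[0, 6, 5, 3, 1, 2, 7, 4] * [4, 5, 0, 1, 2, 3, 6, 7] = [4, 6, 3, 1, 5, 0, 7, 2]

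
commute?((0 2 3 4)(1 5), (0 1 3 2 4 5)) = no:(0 2 3 4)(1 5) * (0 1 3 2 4 5) = (0 4 1)(3 5), (0 1 3 2 4 5) * (0 2 3 4)(1 5) = (0 5 2)(1 4)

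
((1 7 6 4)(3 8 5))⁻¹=(1 4 6 7)(3 5 8)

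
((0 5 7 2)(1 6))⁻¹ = (0 2 7 5)(1 6)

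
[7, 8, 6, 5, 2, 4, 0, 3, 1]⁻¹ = [6, 8, 4, 7, 5, 3, 2, 0, 1]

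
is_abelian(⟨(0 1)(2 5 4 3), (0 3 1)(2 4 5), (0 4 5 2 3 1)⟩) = no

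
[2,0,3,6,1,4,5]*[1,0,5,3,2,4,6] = [5,1,3,6,0,2,4]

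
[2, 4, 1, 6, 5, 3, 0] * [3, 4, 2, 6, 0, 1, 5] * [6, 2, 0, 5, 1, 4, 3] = [0, 6, 1, 4, 2, 3, 5]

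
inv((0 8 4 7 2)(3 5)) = (0 2 7 4 8)(3 5)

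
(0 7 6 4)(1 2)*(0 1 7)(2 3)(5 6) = (1 3 2 7 5 6 4)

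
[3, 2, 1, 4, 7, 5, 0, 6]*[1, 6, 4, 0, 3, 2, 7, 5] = [0, 4, 6, 3, 5, 2, 1, 7]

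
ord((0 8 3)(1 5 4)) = 3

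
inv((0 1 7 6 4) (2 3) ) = (0 4 6 7 1) (2 3) 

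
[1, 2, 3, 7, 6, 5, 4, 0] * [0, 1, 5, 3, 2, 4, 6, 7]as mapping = [0→1, 1→5, 2→3, 3→7, 4→6, 5→4, 6→2, 7→0]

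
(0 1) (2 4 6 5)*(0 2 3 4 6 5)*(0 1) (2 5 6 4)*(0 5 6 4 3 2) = (0 5 2 3) (1 6) 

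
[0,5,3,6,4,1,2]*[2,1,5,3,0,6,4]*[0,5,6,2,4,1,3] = [6,3,2,4,0,5,1]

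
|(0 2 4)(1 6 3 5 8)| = 15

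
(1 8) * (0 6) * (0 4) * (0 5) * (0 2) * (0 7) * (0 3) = (0 6 4 5 2 7 3)(1 8)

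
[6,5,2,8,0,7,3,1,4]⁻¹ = [4,7,2,6,8,1,0,5,3]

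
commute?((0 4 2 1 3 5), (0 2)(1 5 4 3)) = no:(0 4 2 1 3 5)*(0 2)(1 5 4 3) = (0 3 4)(2 5), (0 2)(1 5 4 3)*(0 4 2 1 3 5) = (0 1)(2 4 5)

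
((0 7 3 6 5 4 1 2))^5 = (0 4 3 2 5 7 1 6)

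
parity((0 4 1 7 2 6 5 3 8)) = even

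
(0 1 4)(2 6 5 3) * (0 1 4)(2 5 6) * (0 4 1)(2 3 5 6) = (0 1 4)(2 3 6)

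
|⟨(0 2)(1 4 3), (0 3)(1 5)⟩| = 720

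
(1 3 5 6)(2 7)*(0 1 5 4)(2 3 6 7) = (0 1 6 5 7 3 4)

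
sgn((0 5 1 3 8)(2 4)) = -1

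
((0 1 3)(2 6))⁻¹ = (0 3 1)(2 6)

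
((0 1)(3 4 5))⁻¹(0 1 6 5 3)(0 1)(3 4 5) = (0 6 3 4 1)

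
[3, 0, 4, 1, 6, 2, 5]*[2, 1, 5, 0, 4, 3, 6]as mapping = [0→0, 1→2, 2→4, 3→1, 4→6, 5→5, 6→3]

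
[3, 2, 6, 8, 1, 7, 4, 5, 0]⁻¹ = [8, 4, 1, 0, 6, 7, 2, 5, 3]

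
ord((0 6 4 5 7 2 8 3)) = 8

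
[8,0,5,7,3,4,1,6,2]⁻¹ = [1,6,8,4,5,2,7,3,0]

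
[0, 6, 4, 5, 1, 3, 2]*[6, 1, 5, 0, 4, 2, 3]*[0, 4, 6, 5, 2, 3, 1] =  [1, 5, 2, 6, 4, 0, 3]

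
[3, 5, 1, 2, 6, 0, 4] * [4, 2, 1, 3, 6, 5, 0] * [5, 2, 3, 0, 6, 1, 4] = [0, 1, 3, 2, 5, 6, 4]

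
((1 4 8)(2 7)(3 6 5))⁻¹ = (1 8 4)(2 7)(3 5 6)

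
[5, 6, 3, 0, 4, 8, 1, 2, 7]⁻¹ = [3, 6, 7, 2, 4, 0, 1, 8, 5]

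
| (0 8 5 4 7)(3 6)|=10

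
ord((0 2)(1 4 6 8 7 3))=6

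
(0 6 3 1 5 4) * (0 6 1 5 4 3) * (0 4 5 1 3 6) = (0 3 1 5 6 4)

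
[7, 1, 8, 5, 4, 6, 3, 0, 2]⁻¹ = [7, 1, 8, 6, 4, 3, 5, 0, 2]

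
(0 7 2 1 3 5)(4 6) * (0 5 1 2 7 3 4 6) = (0 3 1 4)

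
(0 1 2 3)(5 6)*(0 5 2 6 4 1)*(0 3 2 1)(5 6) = (0 3 6 1 5 4)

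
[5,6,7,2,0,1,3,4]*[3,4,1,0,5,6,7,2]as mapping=[0→6,1→7,2→2,3→1,4→3,5→4,6→0,7→5]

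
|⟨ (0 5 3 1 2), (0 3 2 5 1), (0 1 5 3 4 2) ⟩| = 120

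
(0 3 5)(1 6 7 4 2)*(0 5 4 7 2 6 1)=(0 3 4 6 2)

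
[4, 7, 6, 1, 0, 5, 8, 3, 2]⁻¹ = [4, 3, 8, 7, 0, 5, 2, 1, 6]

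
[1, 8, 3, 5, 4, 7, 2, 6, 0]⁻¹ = [8, 0, 6, 2, 4, 3, 7, 5, 1]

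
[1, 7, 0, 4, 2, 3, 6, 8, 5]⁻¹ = [2, 0, 4, 5, 3, 8, 6, 1, 7]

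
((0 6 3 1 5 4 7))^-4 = (0 1 7 3 4 6 5)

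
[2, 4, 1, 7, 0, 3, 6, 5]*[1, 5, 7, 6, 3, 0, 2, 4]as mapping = [0→7, 1→3, 2→5, 3→4, 4→1, 5→6, 6→2, 7→0]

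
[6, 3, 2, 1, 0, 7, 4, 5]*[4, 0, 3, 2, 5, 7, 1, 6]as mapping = [0→1, 1→2, 2→3, 3→0, 4→4, 5→6, 6→5, 7→7]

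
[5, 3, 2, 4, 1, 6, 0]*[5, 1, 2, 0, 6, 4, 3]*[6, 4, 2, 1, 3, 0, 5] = [3, 6, 2, 5, 4, 1, 0]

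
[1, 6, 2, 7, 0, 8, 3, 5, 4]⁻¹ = [4, 0, 2, 6, 8, 7, 1, 3, 5]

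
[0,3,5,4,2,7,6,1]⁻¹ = [0,7,4,1,3,2,6,5]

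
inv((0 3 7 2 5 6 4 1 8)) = (0 8 1 4 6 5 2 7 3)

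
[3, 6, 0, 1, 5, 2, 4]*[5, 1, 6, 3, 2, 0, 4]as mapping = [0→3, 1→4, 2→5, 3→1, 4→0, 5→6, 6→2]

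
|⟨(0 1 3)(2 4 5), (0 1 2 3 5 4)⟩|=720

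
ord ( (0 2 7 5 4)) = 5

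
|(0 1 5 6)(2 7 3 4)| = 4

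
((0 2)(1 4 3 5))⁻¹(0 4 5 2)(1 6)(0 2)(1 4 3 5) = (0 2 3 1)(4 6)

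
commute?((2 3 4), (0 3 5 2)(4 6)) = no:(2 3 4)*(0 3 5 2)(4 6) = (0 3 6 4)(2 5), (0 3 5 2)(4 6)*(2 3 4) = (0 4 6 2)(3 5)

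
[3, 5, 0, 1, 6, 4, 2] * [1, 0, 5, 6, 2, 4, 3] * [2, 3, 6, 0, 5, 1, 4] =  [4, 5, 3, 2, 0, 6, 1]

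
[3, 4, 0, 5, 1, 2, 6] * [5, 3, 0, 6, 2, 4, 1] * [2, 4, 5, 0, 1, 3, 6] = [6, 5, 3, 1, 0, 2, 4]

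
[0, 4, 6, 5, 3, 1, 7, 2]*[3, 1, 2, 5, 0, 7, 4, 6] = [3, 0, 4, 7, 5, 1, 6, 2]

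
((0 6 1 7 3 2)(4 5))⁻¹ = (0 2 3 7 1 6)(4 5)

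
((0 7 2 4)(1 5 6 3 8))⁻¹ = (0 4 2 7)(1 8 3 6 5)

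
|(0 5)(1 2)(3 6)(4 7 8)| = 6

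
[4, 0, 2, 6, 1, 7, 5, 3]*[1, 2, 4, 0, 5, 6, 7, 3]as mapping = [0→5, 1→1, 2→4, 3→7, 4→2, 5→3, 6→6, 7→0]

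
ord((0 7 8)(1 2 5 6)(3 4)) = 12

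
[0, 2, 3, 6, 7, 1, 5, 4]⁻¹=[0, 5, 1, 2, 7, 6, 3, 4]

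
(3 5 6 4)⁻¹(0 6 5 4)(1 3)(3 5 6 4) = (0 4 6 3)(1 5)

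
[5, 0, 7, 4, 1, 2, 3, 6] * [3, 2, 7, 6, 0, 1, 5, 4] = [1, 3, 4, 0, 2, 7, 6, 5]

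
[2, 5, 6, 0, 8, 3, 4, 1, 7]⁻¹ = [3, 7, 0, 5, 6, 1, 2, 8, 4]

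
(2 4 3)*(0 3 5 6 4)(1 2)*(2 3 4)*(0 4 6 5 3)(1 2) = (0 6 1)(2 4 3)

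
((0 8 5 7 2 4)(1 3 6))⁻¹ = (0 4 2 7 5 8)(1 6 3)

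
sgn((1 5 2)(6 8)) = -1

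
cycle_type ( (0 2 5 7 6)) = 5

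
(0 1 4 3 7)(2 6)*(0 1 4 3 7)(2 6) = (0 4 7 1 3)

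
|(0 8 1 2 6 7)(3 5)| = 6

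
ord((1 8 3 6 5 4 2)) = 7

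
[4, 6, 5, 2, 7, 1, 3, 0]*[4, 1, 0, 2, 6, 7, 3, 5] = [6, 3, 7, 0, 5, 1, 2, 4]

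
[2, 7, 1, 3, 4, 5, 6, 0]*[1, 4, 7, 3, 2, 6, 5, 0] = [7, 0, 4, 3, 2, 6, 5, 1]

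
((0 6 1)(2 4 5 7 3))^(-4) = (0 1 6)(2 4 5 7 3)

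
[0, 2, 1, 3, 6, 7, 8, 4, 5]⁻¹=[0, 2, 1, 3, 7, 8, 4, 5, 6]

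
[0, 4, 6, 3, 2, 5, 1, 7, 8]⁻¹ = [0, 6, 4, 3, 1, 5, 2, 7, 8]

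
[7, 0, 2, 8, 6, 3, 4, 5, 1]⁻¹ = [1, 8, 2, 5, 6, 7, 4, 0, 3]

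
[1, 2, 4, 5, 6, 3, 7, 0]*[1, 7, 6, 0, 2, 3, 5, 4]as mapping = [0→7, 1→6, 2→2, 3→3, 4→5, 5→0, 6→4, 7→1]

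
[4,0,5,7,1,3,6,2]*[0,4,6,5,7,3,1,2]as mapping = [0→7,1→0,2→3,3→2,4→4,5→5,6→1,7→6]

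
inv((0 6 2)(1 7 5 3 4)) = (0 2 6)(1 4 3 5 7)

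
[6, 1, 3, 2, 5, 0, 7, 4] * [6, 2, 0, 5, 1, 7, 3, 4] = [3, 2, 5, 0, 7, 6, 4, 1]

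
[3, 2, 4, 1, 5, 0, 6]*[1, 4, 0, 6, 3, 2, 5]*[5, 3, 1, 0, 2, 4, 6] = [6, 5, 0, 2, 1, 3, 4]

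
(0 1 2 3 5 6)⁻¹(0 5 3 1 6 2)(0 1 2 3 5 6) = (0 3 1 6 5 2)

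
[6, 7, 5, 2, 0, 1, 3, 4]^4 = [5, 6, 4, 7, 2, 0, 1, 3]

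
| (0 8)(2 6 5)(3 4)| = 6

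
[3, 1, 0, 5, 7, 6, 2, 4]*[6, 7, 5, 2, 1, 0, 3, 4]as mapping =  [0→2, 1→7, 2→6, 3→0, 4→4, 5→3, 6→5, 7→1]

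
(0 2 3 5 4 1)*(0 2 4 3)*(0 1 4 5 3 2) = (0 5 2 1)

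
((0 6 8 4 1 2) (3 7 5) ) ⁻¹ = (0 2 1 4 8 6) (3 5 7) 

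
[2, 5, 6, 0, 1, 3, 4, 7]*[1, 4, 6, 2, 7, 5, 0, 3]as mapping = [0→6, 1→5, 2→0, 3→1, 4→4, 5→2, 6→7, 7→3]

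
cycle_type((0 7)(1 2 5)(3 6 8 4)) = 2.3.4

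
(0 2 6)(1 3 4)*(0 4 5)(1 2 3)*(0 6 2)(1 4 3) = (0 1 4)(3 5 6)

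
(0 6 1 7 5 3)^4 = (0 5 1)(3 7 6)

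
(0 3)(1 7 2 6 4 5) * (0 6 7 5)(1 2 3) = (0 1 5 2 7 3 6 4)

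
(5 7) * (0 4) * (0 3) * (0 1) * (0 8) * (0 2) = (0 4 3 1 8 2)(5 7)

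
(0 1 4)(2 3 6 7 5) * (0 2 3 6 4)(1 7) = (0 7 5 3 4 2 6 1)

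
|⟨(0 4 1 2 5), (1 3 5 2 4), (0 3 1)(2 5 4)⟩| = 360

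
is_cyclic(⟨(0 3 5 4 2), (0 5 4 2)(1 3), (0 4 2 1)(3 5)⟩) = no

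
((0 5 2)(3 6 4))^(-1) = (0 2 5)(3 4 6)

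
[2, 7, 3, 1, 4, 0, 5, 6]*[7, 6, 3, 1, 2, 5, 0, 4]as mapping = [0→3, 1→4, 2→1, 3→6, 4→2, 5→7, 6→5, 7→0]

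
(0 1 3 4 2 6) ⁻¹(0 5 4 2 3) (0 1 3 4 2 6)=(1 5 2 6 4) 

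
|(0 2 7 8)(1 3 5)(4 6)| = 12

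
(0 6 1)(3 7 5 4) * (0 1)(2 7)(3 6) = (0 3 2 7 5 4 6)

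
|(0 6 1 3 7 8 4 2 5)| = 9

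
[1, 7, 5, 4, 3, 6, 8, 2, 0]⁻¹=[8, 0, 7, 4, 3, 2, 5, 1, 6]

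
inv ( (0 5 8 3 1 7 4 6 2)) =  (0 2 6 4 7 1 3 8 5)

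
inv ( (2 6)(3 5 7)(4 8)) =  (2 6)(3 7 5)(4 8)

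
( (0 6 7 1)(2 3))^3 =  (0 1 7 6)(2 3)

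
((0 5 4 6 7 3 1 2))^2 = (0 4 7 1)(2 5 6 3)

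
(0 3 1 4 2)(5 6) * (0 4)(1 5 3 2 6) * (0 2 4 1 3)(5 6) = (0 4 5 3 6)(1 2)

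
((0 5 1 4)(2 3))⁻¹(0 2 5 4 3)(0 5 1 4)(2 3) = (0 2 5 3 1)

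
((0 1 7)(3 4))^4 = (0 1 7)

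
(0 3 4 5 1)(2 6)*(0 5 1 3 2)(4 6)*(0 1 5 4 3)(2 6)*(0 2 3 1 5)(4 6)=(0 4)(1 6 5 2)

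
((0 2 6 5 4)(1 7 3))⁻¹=(0 4 5 6 2)(1 3 7)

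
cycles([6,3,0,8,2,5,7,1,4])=(0 6 7 1 3 8 4 2) 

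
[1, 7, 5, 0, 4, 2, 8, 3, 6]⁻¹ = [3, 0, 5, 7, 4, 2, 8, 1, 6]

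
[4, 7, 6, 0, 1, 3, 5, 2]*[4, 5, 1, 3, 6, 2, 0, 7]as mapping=[0→6, 1→7, 2→0, 3→4, 4→5, 5→3, 6→2, 7→1]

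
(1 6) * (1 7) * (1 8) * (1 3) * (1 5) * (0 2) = (0 2)(1 6 7 8 3 5)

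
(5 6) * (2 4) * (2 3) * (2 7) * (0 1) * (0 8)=(0 1 8)(2 4 3 7)(5 6)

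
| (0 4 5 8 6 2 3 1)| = 8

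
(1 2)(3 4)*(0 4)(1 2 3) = (0 4 1 3)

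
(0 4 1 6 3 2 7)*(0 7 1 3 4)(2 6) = (1 2)(3 6 4)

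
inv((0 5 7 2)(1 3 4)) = (0 2 7 5)(1 4 3)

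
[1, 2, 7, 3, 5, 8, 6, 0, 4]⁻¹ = [7, 0, 1, 3, 8, 4, 6, 2, 5]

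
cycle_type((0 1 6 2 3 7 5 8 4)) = 9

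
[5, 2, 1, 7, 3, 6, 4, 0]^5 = [7, 2, 1, 4, 6, 0, 5, 3]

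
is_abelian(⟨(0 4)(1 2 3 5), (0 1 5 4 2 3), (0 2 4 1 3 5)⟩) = no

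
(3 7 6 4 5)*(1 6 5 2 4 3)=(1 6 3 7 5) (2 4) 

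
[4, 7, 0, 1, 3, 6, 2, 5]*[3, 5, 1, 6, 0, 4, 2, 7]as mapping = [0→0, 1→7, 2→3, 3→5, 4→6, 5→2, 6→1, 7→4]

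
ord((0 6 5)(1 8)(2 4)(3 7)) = 6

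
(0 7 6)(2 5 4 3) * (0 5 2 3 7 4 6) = (0 4 7)(5 6)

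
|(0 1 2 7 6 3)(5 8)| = 6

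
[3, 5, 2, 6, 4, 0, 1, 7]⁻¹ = [5, 6, 2, 0, 4, 1, 3, 7]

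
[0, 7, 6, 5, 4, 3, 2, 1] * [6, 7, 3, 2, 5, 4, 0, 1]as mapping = [0→6, 1→1, 2→0, 3→4, 4→5, 5→2, 6→3, 7→7]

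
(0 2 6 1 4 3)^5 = (0 3 4 1 6 2)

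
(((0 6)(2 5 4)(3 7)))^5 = (0 6)(2 4 5)(3 7)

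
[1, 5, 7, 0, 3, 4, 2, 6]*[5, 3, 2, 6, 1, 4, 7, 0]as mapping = [0→3, 1→4, 2→0, 3→5, 4→6, 5→1, 6→2, 7→7]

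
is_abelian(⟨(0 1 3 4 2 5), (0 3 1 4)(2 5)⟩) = no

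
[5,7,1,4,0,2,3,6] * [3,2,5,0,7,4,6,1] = [4,1,2,7,3,5,0,6]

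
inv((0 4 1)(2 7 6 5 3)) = (0 1 4)(2 3 5 6 7)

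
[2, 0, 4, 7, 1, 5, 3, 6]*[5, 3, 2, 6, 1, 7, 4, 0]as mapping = [0→2, 1→5, 2→1, 3→0, 4→3, 5→7, 6→6, 7→4]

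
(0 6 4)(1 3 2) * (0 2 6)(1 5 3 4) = (1 4 2 5 3 6)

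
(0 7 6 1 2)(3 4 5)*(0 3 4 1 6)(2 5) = (0 7)(1 5 4 2 3)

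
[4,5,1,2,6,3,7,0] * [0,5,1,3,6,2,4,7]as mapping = [0→6,1→2,2→5,3→1,4→4,5→3,6→7,7→0]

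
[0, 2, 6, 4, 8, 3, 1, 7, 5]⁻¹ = [0, 6, 1, 5, 3, 8, 2, 7, 4]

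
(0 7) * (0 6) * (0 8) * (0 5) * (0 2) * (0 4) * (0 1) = (0 7 6 8 5 2 4 1) 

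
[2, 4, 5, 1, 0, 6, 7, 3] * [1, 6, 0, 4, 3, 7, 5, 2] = [0, 3, 7, 6, 1, 5, 2, 4]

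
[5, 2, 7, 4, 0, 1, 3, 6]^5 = [6, 4, 0, 2, 7, 3, 1, 5]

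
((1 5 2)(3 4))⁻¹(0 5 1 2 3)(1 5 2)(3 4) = (0 2 5 1 4)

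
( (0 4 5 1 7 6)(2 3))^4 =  (0 7 5)(1 4 6)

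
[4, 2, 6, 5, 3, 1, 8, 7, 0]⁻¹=[8, 5, 1, 4, 0, 3, 2, 7, 6]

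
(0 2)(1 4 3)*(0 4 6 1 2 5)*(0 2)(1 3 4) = (0 5 2 1 6 3)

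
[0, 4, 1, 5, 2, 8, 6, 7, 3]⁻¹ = [0, 2, 4, 8, 1, 3, 6, 7, 5]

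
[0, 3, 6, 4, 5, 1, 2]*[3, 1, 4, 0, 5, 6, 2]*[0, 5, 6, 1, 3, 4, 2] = [1, 0, 6, 4, 2, 5, 3]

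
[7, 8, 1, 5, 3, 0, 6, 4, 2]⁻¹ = [5, 2, 8, 4, 7, 3, 6, 0, 1]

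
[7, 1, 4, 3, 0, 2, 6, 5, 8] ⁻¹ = [4, 1, 5, 3, 2, 7, 6, 0, 8] 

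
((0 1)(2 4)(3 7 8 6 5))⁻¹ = (0 1)(2 4)(3 5 6 8 7)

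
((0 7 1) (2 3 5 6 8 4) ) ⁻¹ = (0 1 7) (2 4 8 6 5 3) 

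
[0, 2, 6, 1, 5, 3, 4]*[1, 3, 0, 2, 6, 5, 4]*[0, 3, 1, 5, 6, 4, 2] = [3, 0, 6, 5, 4, 1, 2]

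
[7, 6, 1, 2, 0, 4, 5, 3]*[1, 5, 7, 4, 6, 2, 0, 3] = [3, 0, 5, 7, 1, 6, 2, 4]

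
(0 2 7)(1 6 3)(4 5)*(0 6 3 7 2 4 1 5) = (0 4)(1 3 5)(6 7)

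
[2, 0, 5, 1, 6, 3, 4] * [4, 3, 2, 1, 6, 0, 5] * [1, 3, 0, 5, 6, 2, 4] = [0, 6, 1, 5, 2, 3, 4]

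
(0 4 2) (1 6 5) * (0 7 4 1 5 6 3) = (0 1 3) (2 7 4) 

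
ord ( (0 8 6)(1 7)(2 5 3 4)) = 12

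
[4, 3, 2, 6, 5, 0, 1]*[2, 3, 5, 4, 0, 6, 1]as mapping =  [0→0, 1→4, 2→5, 3→1, 4→6, 5→2, 6→3]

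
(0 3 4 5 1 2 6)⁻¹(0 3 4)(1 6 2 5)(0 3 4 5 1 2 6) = (0 6 1 2)(3 4 5)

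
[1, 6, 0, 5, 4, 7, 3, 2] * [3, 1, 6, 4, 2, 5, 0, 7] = [1, 0, 3, 5, 2, 7, 4, 6]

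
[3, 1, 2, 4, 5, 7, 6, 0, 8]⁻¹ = [7, 1, 2, 0, 3, 4, 6, 5, 8]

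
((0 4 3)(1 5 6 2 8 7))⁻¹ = (0 3 4)(1 7 8 2 6 5)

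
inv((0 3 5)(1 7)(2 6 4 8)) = (0 5 3)(1 7)(2 8 4 6)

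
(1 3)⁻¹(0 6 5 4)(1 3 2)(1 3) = (0 6 5 4)(1 2 3)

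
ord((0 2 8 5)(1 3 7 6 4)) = 20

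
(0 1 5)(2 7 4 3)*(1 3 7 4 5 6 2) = (0 3 1 6 2 4 7 5)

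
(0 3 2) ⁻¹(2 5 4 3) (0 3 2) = (0 5 4 2) 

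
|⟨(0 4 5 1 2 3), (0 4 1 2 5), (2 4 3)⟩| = 720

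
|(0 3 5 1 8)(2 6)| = 10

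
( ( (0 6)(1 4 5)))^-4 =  (1 5 4)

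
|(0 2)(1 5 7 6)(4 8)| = 4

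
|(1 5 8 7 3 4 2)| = 7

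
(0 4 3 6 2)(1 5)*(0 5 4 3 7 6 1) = (0 3 1 4 7 6 2 5)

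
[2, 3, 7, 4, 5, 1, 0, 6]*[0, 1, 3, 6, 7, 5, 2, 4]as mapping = [0→3, 1→6, 2→4, 3→7, 4→5, 5→1, 6→0, 7→2]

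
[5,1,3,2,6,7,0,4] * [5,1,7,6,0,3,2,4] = [3,1,6,7,2,4,5,0]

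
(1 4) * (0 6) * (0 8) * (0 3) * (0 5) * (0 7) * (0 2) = (0 6 8 3 5 7 2)(1 4)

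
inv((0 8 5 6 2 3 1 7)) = (0 7 1 3 2 6 5 8)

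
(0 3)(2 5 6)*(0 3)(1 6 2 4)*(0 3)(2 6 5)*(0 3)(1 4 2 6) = (1 5)(2 6)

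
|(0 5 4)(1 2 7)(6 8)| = 6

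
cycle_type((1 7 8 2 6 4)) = 6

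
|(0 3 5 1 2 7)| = 6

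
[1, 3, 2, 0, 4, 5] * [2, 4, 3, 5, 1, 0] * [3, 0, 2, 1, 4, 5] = [4, 5, 1, 2, 0, 3]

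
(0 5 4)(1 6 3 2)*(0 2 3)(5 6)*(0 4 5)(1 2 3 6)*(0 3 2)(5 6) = (0 1 3 5 6 4 2)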